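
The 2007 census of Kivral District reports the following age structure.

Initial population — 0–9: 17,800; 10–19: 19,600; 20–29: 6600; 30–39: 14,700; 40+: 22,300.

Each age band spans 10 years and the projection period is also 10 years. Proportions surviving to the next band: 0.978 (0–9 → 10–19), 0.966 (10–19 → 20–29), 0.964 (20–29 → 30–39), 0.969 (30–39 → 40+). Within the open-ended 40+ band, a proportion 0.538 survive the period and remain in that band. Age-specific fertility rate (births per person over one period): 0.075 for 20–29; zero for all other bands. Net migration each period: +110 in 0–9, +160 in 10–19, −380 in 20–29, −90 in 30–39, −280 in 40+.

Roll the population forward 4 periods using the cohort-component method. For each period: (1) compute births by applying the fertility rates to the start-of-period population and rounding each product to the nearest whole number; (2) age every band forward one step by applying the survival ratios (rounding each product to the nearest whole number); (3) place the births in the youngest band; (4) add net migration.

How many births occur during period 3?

1244

(Groups numbered youngest = 1 to oldest = 5.)
After projecting period 1:
Births: 6600 × 0.075 = 495
Group 2: 17800 × 0.978 = 17408
Group 3: 19600 × 0.966 = 18934
Group 4: 6600 × 0.964 = 6362
Group 5: 14700 × 0.969 + 22300 × 0.538 = 14244 + 11997 = 26241
Net migration: Group 1 + 110 → 605; Group 2 + 160 → 17568; Group 3 − 380 → 18554; Group 4 − 90 → 6272; Group 5 − 280 → 25961
Giving 605 / 17568 / 18554 / 6272 / 25961.
After projecting period 2:
Births: 18554 × 0.075 = 1392
Group 2: 605 × 0.978 = 592
Group 3: 17568 × 0.966 = 16971
Group 4: 18554 × 0.964 = 17886
Group 5: 6272 × 0.969 + 25961 × 0.538 = 6078 + 13967 = 20045
Net migration: Group 1 + 110 → 1502; Group 2 + 160 → 752; Group 3 − 380 → 16591; Group 4 − 90 → 17796; Group 5 − 280 → 19765
Giving 1502 / 752 / 16591 / 17796 / 19765.
After projecting period 3:
Births: 16591 × 0.075 = 1244
Group 2: 1502 × 0.978 = 1469
Group 3: 752 × 0.966 = 726
Group 4: 16591 × 0.964 = 15994
Group 5: 17796 × 0.969 + 19765 × 0.538 = 17244 + 10634 = 27878
Net migration: Group 1 + 110 → 1354; Group 2 + 160 → 1629; Group 3 − 380 → 346; Group 4 − 90 → 15904; Group 5 − 280 → 27598
Giving 1354 / 1629 / 346 / 15904 / 27598.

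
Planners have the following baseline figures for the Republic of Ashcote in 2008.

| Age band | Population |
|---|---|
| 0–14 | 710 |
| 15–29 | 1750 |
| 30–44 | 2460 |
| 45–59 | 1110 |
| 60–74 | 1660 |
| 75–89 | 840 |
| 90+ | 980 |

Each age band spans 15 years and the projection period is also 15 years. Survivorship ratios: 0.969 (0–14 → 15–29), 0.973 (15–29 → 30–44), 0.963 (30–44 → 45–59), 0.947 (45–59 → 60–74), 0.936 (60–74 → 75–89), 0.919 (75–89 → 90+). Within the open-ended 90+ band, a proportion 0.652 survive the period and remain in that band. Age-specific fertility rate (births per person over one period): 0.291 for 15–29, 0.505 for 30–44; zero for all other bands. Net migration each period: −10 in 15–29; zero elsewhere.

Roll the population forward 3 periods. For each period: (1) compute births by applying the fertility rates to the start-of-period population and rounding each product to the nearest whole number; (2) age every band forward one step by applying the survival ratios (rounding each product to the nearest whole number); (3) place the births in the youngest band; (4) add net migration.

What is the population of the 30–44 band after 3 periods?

1641

After projecting period 1:
Births: 1750 * 0.291 = 509  |  2460 * 0.505 = 1242 → total 1751
15–29: 710 * 0.969 = 688
30–44: 1750 * 0.973 = 1703
45–59: 2460 * 0.963 = 2369
60–74: 1110 * 0.947 = 1051
75–89: 1660 * 0.936 = 1554
90+: 840 * 0.919 + 980 * 0.652 = 772 + 639 = 1411
Net migration: 15–29 − 10 → 678
Giving 1751 / 678 / 1703 / 2369 / 1051 / 1554 / 1411.
After projecting period 2:
Births: 678 * 0.291 = 197  |  1703 * 0.505 = 860 → total 1057
15–29: 1751 * 0.969 = 1697
30–44: 678 * 0.973 = 660
45–59: 1703 * 0.963 = 1640
60–74: 2369 * 0.947 = 2243
75–89: 1051 * 0.936 = 984
90+: 1554 * 0.919 + 1411 * 0.652 = 1428 + 920 = 2348
Net migration: 15–29 − 10 → 1687
Giving 1057 / 1687 / 660 / 1640 / 2243 / 984 / 2348.
After projecting period 3:
Births: 1687 * 0.291 = 491  |  660 * 0.505 = 333 → total 824
15–29: 1057 * 0.969 = 1024
30–44: 1687 * 0.973 = 1641
45–59: 660 * 0.963 = 636
60–74: 1640 * 0.947 = 1553
75–89: 2243 * 0.936 = 2099
90+: 984 * 0.919 + 2348 * 0.652 = 904 + 1531 = 2435
Net migration: 15–29 − 10 → 1014
Giving 824 / 1014 / 1641 / 636 / 1553 / 2099 / 2435.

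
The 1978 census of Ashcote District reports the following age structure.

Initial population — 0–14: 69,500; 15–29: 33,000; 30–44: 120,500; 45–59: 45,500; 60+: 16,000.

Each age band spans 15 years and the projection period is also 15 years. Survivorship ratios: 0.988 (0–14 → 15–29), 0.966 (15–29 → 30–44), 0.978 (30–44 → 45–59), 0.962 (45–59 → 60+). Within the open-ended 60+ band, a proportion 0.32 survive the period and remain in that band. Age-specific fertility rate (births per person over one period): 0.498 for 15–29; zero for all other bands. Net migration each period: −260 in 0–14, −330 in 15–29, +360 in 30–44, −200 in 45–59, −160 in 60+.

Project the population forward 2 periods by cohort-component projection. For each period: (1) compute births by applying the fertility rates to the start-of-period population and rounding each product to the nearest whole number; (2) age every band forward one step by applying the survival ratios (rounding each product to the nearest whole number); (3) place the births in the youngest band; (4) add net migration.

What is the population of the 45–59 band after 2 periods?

31329

Period 1.
Births: 33000 × 0.498 = 16434
15–29: 69500 × 0.988 = 68666
30–44: 33000 × 0.966 = 31878
45–59: 120500 × 0.978 = 117849
60+: 45500 × 0.962 + 16000 × 0.32 = 43771 + 5120 = 48891
Net migration: 0–14 − 260 → 16174; 15–29 − 330 → 68336; 30–44 + 360 → 32238; 45–59 − 200 → 117649; 60+ − 160 → 48731
End of period: [16174, 68336, 32238, 117649, 48731]
Period 2.
Births: 68336 × 0.498 = 34031
15–29: 16174 × 0.988 = 15980
30–44: 68336 × 0.966 = 66013
45–59: 32238 × 0.978 = 31529
60+: 117649 × 0.962 + 48731 × 0.32 = 113178 + 15594 = 128772
Net migration: 0–14 − 260 → 33771; 15–29 − 330 → 15650; 30–44 + 360 → 66373; 45–59 − 200 → 31329; 60+ − 160 → 128612
End of period: [33771, 15650, 66373, 31329, 128612]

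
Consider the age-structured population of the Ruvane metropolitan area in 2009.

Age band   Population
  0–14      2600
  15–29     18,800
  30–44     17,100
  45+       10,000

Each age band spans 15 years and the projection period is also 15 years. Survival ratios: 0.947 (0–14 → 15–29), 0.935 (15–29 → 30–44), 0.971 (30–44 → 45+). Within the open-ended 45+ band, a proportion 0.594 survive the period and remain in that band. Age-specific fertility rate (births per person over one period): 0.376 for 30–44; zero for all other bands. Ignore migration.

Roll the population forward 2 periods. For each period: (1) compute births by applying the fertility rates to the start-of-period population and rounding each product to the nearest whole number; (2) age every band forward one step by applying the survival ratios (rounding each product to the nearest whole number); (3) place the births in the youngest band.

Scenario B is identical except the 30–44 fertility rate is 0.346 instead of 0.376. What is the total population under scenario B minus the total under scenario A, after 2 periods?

-1013

(Groups numbered youngest = 1 to oldest = 4.)
— Period 1 —
Births: 17100 × 0.376 = 6430
Group 2: 2600 × 0.947 = 2462
Group 3: 18800 × 0.935 = 17578
Group 4: 17100 × 0.971 + 10000 × 0.594 = 16604 + 5940 = 22544
Giving 6430 / 2462 / 17578 / 22544.
— Period 2 —
Births: 17578 × 0.376 = 6609
Group 2: 6430 × 0.947 = 6089
Group 3: 2462 × 0.935 = 2302
Group 4: 17578 × 0.971 + 22544 × 0.594 = 17068 + 13391 = 30459
Giving 6609 / 6089 / 2302 / 30459.
Scenario A total after 2 periods: 45459
Scenario B projection —
— Period 1 —
Births: 17100 × 0.346 = 5917
Group 2: 2600 × 0.947 = 2462
Group 3: 18800 × 0.935 = 17578
Group 4: 17100 × 0.971 + 10000 × 0.594 = 16604 + 5940 = 22544
Giving 5917 / 2462 / 17578 / 22544.
— Period 2 —
Births: 17578 × 0.346 = 6082
Group 2: 5917 × 0.947 = 5603
Group 3: 2462 × 0.935 = 2302
Group 4: 17578 × 0.971 + 22544 × 0.594 = 17068 + 13391 = 30459
Giving 6082 / 5603 / 2302 / 30459.
Scenario B total after 2 periods: 44446
Difference B − A = 44446 − 45459 = -1013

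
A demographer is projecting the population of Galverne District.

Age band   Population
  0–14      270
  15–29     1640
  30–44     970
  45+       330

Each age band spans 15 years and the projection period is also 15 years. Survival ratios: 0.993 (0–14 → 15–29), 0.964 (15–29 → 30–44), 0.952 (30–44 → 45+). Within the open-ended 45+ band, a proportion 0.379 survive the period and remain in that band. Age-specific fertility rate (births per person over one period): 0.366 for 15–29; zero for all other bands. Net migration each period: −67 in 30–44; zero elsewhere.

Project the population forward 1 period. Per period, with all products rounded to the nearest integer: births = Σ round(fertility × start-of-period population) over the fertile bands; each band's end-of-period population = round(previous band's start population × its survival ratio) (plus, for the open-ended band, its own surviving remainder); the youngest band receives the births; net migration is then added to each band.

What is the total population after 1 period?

Period 1:
Births: 1640 × 0.366 = 600
15–29: 270 × 0.993 = 268
30–44: 1640 × 0.964 = 1581
45+: 970 × 0.952 + 330 × 0.379 = 923 + 125 = 1048
Net migration: 30–44 − 67 → 1514
Giving 600 / 268 / 1514 / 1048.
Total after period 1: 600 + 268 + 1514 + 1048 = 3430

3430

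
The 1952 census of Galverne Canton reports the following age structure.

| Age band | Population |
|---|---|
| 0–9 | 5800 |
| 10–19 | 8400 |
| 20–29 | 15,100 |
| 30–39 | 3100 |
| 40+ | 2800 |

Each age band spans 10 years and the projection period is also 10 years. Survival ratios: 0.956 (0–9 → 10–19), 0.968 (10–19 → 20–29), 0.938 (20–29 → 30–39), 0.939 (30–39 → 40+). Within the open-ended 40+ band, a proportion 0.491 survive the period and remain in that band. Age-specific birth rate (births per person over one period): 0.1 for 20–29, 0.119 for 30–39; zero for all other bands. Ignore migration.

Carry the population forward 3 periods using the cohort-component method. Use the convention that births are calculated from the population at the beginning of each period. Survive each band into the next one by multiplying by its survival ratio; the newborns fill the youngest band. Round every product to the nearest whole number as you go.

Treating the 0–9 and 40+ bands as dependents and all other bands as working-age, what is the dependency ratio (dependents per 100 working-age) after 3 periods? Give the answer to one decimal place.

After projecting period 1:
Births: 15100 × 0.1 = 1510, 3100 × 0.119 = 369 → total 1879
10–19: 5800 × 0.956 = 5545
20–29: 8400 × 0.968 = 8131
30–39: 15100 × 0.938 = 14164
40+: 3100 × 0.939 + 2800 × 0.491 = 2911 + 1375 = 4286
End of period: [1879, 5545, 8131, 14164, 4286]
After projecting period 2:
Births: 8131 × 0.1 = 813, 14164 × 0.119 = 1686 → total 2499
10–19: 1879 × 0.956 = 1796
20–29: 5545 × 0.968 = 5368
30–39: 8131 × 0.938 = 7627
40+: 14164 × 0.939 + 4286 × 0.491 = 13300 + 2104 = 15404
End of period: [2499, 1796, 5368, 7627, 15404]
After projecting period 3:
Births: 5368 × 0.1 = 537, 7627 × 0.119 = 908 → total 1445
10–19: 2499 × 0.956 = 2389
20–29: 1796 × 0.968 = 1739
30–39: 5368 × 0.938 = 5035
40+: 7627 × 0.939 + 15404 × 0.491 = 7162 + 7563 = 14725
End of period: [1445, 2389, 1739, 5035, 14725]
Dependents (band 0–9 + band 40+) = 1445 + 14725 = 16170; working-age = 9163; ratio = 16170/9163 × 100 = 176.5

176.5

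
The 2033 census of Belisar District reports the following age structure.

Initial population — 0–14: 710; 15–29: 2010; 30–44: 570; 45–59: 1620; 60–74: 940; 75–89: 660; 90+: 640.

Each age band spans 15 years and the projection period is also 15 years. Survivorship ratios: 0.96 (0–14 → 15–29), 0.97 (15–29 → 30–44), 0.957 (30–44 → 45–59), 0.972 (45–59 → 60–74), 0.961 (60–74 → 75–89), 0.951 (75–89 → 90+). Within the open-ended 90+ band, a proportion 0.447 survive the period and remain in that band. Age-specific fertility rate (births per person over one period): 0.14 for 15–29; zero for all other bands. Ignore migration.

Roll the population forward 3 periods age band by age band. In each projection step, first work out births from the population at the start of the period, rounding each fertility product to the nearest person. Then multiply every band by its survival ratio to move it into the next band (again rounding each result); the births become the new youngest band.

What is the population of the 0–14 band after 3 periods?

Period 1:
Births: 2010 * 0.14 = 281
15–29: 710 * 0.96 = 682
30–44: 2010 * 0.97 = 1950
45–59: 570 * 0.957 = 545
60–74: 1620 * 0.972 = 1575
75–89: 940 * 0.961 = 903
90+: 660 * 0.951 + 640 * 0.447 = 628 + 286 = 914
Giving 281 / 682 / 1950 / 545 / 1575 / 903 / 914.
Period 2:
Births: 682 * 0.14 = 95
15–29: 281 * 0.96 = 270
30–44: 682 * 0.97 = 662
45–59: 1950 * 0.957 = 1866
60–74: 545 * 0.972 = 530
75–89: 1575 * 0.961 = 1514
90+: 903 * 0.951 + 914 * 0.447 = 859 + 409 = 1268
Giving 95 / 270 / 662 / 1866 / 530 / 1514 / 1268.
Period 3:
Births: 270 * 0.14 = 38
15–29: 95 * 0.96 = 91
30–44: 270 * 0.97 = 262
45–59: 662 * 0.957 = 634
60–74: 1866 * 0.972 = 1814
75–89: 530 * 0.961 = 509
90+: 1514 * 0.951 + 1268 * 0.447 = 1440 + 567 = 2007
Giving 38 / 91 / 262 / 634 / 1814 / 509 / 2007.

38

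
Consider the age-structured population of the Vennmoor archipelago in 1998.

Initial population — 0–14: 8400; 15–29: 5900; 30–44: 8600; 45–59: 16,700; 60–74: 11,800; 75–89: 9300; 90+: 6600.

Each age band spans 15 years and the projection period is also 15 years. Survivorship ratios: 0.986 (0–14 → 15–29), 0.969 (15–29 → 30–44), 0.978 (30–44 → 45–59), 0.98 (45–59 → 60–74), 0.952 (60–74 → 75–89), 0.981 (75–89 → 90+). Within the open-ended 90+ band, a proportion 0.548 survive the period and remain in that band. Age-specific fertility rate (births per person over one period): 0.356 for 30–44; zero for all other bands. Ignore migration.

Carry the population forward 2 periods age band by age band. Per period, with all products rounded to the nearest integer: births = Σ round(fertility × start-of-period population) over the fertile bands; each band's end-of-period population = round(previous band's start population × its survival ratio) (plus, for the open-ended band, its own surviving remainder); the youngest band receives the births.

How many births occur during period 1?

(Groups numbered youngest = 1 to oldest = 7.)
Period 1:
Births: 8600 × 0.356 = 3062
Group 2: 8400 × 0.986 = 8282
Group 3: 5900 × 0.969 = 5717
Group 4: 8600 × 0.978 = 8411
Group 5: 16700 × 0.98 = 16366
Group 6: 11800 × 0.952 = 11234
Group 7: 9300 × 0.981 + 6600 × 0.548 = 9123 + 3617 = 12740
Population now: 0–14=3062, 15–29=8282, 30–44=5717, 45–59=8411, 60–74=16366, 75–89=11234, 90+=12740

3062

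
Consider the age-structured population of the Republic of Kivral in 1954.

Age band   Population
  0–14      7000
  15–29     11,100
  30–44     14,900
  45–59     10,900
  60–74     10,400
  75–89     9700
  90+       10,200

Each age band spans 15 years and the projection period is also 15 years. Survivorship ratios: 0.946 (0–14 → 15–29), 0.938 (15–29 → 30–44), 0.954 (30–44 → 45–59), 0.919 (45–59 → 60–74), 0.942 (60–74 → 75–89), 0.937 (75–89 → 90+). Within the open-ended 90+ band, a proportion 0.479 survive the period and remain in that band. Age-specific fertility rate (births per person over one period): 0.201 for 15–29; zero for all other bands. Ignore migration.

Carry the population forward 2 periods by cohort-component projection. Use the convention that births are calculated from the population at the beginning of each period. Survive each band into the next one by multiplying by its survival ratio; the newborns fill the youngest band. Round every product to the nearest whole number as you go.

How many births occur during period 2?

1331

Let band 1 be 0–14 through band 7 = 90+.
— Period 1 —
Births: 11100 × 0.201 = 2231
Band 2: 7000 × 0.946 = 6622
Band 3: 11100 × 0.938 = 10412
Band 4: 14900 × 0.954 = 14215
Band 5: 10900 × 0.919 = 10017
Band 6: 10400 × 0.942 = 9797
Band 7: 9700 × 0.937 + 10200 × 0.479 = 9089 + 4886 = 13975
→ [2231, 6622, 10412, 14215, 10017, 9797, 13975]
— Period 2 —
Births: 6622 × 0.201 = 1331
Band 2: 2231 × 0.946 = 2111
Band 3: 6622 × 0.938 = 6211
Band 4: 10412 × 0.954 = 9933
Band 5: 14215 × 0.919 = 13064
Band 6: 10017 × 0.942 = 9436
Band 7: 9797 × 0.937 + 13975 × 0.479 = 9180 + 6694 = 15874
→ [1331, 2111, 6211, 9933, 13064, 9436, 15874]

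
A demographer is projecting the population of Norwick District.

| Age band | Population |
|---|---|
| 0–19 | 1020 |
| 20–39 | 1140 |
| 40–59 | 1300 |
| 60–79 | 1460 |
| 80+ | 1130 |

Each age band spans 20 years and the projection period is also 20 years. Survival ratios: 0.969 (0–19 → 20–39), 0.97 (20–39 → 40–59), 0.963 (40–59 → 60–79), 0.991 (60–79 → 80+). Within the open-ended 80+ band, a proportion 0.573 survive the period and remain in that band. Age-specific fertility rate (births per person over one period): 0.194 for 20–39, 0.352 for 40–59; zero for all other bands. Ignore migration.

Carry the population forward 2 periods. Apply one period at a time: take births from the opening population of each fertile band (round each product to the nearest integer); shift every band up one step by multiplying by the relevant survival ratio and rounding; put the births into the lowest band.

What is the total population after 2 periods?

[period 1]
Births: 1140 * 0.194 = 221  |  1300 * 0.352 = 458 → total 679
20–39: 1020 * 0.969 = 988
40–59: 1140 * 0.97 = 1106
60–79: 1300 * 0.963 = 1252
80+: 1460 * 0.991 + 1130 * 0.573 = 1447 + 647 = 2094
End of period: [679, 988, 1106, 1252, 2094]
[period 2]
Births: 988 * 0.194 = 192  |  1106 * 0.352 = 389 → total 581
20–39: 679 * 0.969 = 658
40–59: 988 * 0.97 = 958
60–79: 1106 * 0.963 = 1065
80+: 1252 * 0.991 + 2094 * 0.573 = 1241 + 1200 = 2441
End of period: [581, 658, 958, 1065, 2441]
Total after period 2: 581 + 658 + 958 + 1065 + 2441 = 5703

5703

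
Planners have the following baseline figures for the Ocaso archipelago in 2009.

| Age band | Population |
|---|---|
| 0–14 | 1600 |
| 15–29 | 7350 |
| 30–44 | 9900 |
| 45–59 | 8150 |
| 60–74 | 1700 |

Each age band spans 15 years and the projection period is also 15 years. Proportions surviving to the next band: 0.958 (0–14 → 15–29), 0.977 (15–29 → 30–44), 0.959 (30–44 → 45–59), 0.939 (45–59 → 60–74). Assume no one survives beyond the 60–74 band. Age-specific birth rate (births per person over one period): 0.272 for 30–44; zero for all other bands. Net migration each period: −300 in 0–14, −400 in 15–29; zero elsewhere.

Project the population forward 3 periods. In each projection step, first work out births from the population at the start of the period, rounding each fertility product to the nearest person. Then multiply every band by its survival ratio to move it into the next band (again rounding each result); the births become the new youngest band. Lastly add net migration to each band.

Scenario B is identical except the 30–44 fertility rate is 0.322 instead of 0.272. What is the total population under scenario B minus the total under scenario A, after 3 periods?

863

After projecting period 1:
Births: 9900 × 0.272 = 2693
15–29: 1600 × 0.958 = 1533
30–44: 7350 × 0.977 = 7181
45–59: 9900 × 0.959 = 9494
60–74: 8150 × 0.939 = 7653
Net migration: 0–14 − 300 → 2393; 15–29 − 400 → 1133
End of period: [2393, 1133, 7181, 9494, 7653]
After projecting period 2:
Births: 7181 × 0.272 = 1953
15–29: 2393 × 0.958 = 2292
30–44: 1133 × 0.977 = 1107
45–59: 7181 × 0.959 = 6887
60–74: 9494 × 0.939 = 8915
Net migration: 0–14 − 300 → 1653; 15–29 − 400 → 1892
End of period: [1653, 1892, 1107, 6887, 8915]
After projecting period 3:
Births: 1107 × 0.272 = 301
15–29: 1653 × 0.958 = 1584
30–44: 1892 × 0.977 = 1848
45–59: 1107 × 0.959 = 1062
60–74: 6887 × 0.939 = 6467
Net migration: 0–14 − 300 → 1; 15–29 − 400 → 1184
End of period: [1, 1184, 1848, 1062, 6467]
Scenario A total after 3 periods: 10562
Scenario B projection —
After projecting period 1:
Births: 9900 × 0.322 = 3188
15–29: 1600 × 0.958 = 1533
30–44: 7350 × 0.977 = 7181
45–59: 9900 × 0.959 = 9494
60–74: 8150 × 0.939 = 7653
Net migration: 0–14 − 300 → 2888; 15–29 − 400 → 1133
End of period: [2888, 1133, 7181, 9494, 7653]
After projecting period 2:
Births: 7181 × 0.322 = 2312
15–29: 2888 × 0.958 = 2767
30–44: 1133 × 0.977 = 1107
45–59: 7181 × 0.959 = 6887
60–74: 9494 × 0.939 = 8915
Net migration: 0–14 − 300 → 2012; 15–29 − 400 → 2367
End of period: [2012, 2367, 1107, 6887, 8915]
After projecting period 3:
Births: 1107 × 0.322 = 356
15–29: 2012 × 0.958 = 1927
30–44: 2367 × 0.977 = 2313
45–59: 1107 × 0.959 = 1062
60–74: 6887 × 0.939 = 6467
Net migration: 0–14 − 300 → 56; 15–29 − 400 → 1527
End of period: [56, 1527, 2313, 1062, 6467]
Scenario B total after 3 periods: 11425
Difference B − A = 11425 − 10562 = 863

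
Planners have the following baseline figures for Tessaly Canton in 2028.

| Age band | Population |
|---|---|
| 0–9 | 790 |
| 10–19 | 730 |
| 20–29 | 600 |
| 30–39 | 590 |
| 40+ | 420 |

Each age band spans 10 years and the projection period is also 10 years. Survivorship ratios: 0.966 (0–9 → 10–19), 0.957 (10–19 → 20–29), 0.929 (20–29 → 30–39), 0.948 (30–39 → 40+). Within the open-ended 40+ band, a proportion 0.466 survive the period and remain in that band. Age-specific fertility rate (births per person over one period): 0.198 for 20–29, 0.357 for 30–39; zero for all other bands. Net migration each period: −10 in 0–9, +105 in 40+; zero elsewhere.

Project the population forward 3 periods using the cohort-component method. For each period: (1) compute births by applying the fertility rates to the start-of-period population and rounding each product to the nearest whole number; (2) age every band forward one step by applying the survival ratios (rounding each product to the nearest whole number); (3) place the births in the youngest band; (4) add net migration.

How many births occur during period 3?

Call the bands 1 to 5, youngest first.
— Period 1 —
Births: 600 * 0.198 = 119  |  590 * 0.357 = 211 ⇒ total 330
Band 2: 790 * 0.966 = 763
Band 3: 730 * 0.957 = 699
Band 4: 600 * 0.929 = 557
Band 5: 590 * 0.948 + 420 * 0.466 = 559 + 196 = 755
Net migration: Band 1 − 10 → 320; Band 5 + 105 → 860
Population now: 0–9=320, 10–19=763, 20–29=699, 30–39=557, 40+=860
— Period 2 —
Births: 699 * 0.198 = 138  |  557 * 0.357 = 199 ⇒ total 337
Band 2: 320 * 0.966 = 309
Band 3: 763 * 0.957 = 730
Band 4: 699 * 0.929 = 649
Band 5: 557 * 0.948 + 860 * 0.466 = 528 + 401 = 929
Net migration: Band 1 − 10 → 327; Band 5 + 105 → 1034
Population now: 0–9=327, 10–19=309, 20–29=730, 30–39=649, 40+=1034
— Period 3 —
Births: 730 * 0.198 = 145  |  649 * 0.357 = 232 ⇒ total 377
Band 2: 327 * 0.966 = 316
Band 3: 309 * 0.957 = 296
Band 4: 730 * 0.929 = 678
Band 5: 649 * 0.948 + 1034 * 0.466 = 615 + 482 = 1097
Net migration: Band 1 − 10 → 367; Band 5 + 105 → 1202
Population now: 0–9=367, 10–19=316, 20–29=296, 30–39=678, 40+=1202

377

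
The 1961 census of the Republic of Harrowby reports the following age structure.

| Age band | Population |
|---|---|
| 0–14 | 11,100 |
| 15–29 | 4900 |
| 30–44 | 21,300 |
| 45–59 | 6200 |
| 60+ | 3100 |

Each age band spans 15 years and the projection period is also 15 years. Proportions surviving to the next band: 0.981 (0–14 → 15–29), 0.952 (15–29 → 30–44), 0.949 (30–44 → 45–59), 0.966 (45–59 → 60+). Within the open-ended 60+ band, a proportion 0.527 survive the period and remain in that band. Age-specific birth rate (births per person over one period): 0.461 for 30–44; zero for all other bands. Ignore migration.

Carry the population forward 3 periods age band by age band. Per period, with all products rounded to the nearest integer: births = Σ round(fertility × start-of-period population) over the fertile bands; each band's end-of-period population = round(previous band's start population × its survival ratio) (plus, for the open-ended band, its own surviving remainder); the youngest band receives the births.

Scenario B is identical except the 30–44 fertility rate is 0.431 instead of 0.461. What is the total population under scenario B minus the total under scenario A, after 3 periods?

-1044

Call the bands 1 to 5, youngest first.
After projecting period 1:
Births: 21300 × 0.461 = 9819
Band 2: 11100 × 0.981 = 10889
Band 3: 4900 × 0.952 = 4665
Band 4: 21300 × 0.949 = 20214
Band 5: 6200 × 0.966 + 3100 × 0.527 = 5989 + 1634 = 7623
→ [9819, 10889, 4665, 20214, 7623]
After projecting period 2:
Births: 4665 × 0.461 = 2151
Band 2: 9819 × 0.981 = 9632
Band 3: 10889 × 0.952 = 10366
Band 4: 4665 × 0.949 = 4427
Band 5: 20214 × 0.966 + 7623 × 0.527 = 19527 + 4017 = 23544
→ [2151, 9632, 10366, 4427, 23544]
After projecting period 3:
Births: 10366 × 0.461 = 4779
Band 2: 2151 × 0.981 = 2110
Band 3: 9632 × 0.952 = 9170
Band 4: 10366 × 0.949 = 9837
Band 5: 4427 × 0.966 + 23544 × 0.527 = 4276 + 12408 = 16684
→ [4779, 2110, 9170, 9837, 16684]
Scenario A total after 3 periods: 42580
Scenario B projection —
After projecting period 1:
Births: 21300 × 0.431 = 9180
Band 2: 11100 × 0.981 = 10889
Band 3: 4900 × 0.952 = 4665
Band 4: 21300 × 0.949 = 20214
Band 5: 6200 × 0.966 + 3100 × 0.527 = 5989 + 1634 = 7623
→ [9180, 10889, 4665, 20214, 7623]
After projecting period 2:
Births: 4665 × 0.431 = 2011
Band 2: 9180 × 0.981 = 9006
Band 3: 10889 × 0.952 = 10366
Band 4: 4665 × 0.949 = 4427
Band 5: 20214 × 0.966 + 7623 × 0.527 = 19527 + 4017 = 23544
→ [2011, 9006, 10366, 4427, 23544]
After projecting period 3:
Births: 10366 × 0.431 = 4468
Band 2: 2011 × 0.981 = 1973
Band 3: 9006 × 0.952 = 8574
Band 4: 10366 × 0.949 = 9837
Band 5: 4427 × 0.966 + 23544 × 0.527 = 4276 + 12408 = 16684
→ [4468, 1973, 8574, 9837, 16684]
Scenario B total after 3 periods: 41536
Difference B − A = 41536 − 42580 = -1044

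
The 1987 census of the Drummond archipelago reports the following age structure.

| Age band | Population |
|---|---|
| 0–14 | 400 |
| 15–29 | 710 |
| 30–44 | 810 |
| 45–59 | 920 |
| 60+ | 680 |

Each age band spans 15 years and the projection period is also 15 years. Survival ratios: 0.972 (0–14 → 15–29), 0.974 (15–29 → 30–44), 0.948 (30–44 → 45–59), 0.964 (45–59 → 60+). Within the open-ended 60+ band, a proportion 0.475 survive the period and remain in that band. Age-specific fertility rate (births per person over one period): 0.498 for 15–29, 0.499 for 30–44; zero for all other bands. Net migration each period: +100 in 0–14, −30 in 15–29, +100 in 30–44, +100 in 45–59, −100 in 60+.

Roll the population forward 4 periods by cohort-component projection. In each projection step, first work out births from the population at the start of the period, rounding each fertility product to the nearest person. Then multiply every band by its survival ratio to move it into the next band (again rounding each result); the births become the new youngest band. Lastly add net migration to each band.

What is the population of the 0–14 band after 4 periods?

Period 1:
Births: 710 * 0.498 = 354  |  810 * 0.499 = 404 → 758
15–29: 400 * 0.972 = 389
30–44: 710 * 0.974 = 692
45–59: 810 * 0.948 = 768
60+: 920 * 0.964 + 680 * 0.475 = 887 + 323 = 1210
Net migration: 0–14 + 100 → 858; 15–29 − 30 → 359; 30–44 + 100 → 792; 45–59 + 100 → 868; 60+ − 100 → 1110
Giving 858 / 359 / 792 / 868 / 1110.
Period 2:
Births: 359 * 0.498 = 179  |  792 * 0.499 = 395 → 574
15–29: 858 * 0.972 = 834
30–44: 359 * 0.974 = 350
45–59: 792 * 0.948 = 751
60+: 868 * 0.964 + 1110 * 0.475 = 837 + 527 = 1364
Net migration: 0–14 + 100 → 674; 15–29 − 30 → 804; 30–44 + 100 → 450; 45–59 + 100 → 851; 60+ − 100 → 1264
Giving 674 / 804 / 450 / 851 / 1264.
Period 3:
Births: 804 * 0.498 = 400  |  450 * 0.499 = 225 → 625
15–29: 674 * 0.972 = 655
30–44: 804 * 0.974 = 783
45–59: 450 * 0.948 = 427
60+: 851 * 0.964 + 1264 * 0.475 = 820 + 600 = 1420
Net migration: 0–14 + 100 → 725; 15–29 − 30 → 625; 30–44 + 100 → 883; 45–59 + 100 → 527; 60+ − 100 → 1320
Giving 725 / 625 / 883 / 527 / 1320.
Period 4:
Births: 625 * 0.498 = 311  |  883 * 0.499 = 441 → 752
15–29: 725 * 0.972 = 705
30–44: 625 * 0.974 = 609
45–59: 883 * 0.948 = 837
60+: 527 * 0.964 + 1320 * 0.475 = 508 + 627 = 1135
Net migration: 0–14 + 100 → 852; 15–29 − 30 → 675; 30–44 + 100 → 709; 45–59 + 100 → 937; 60+ − 100 → 1035
Giving 852 / 675 / 709 / 937 / 1035.

852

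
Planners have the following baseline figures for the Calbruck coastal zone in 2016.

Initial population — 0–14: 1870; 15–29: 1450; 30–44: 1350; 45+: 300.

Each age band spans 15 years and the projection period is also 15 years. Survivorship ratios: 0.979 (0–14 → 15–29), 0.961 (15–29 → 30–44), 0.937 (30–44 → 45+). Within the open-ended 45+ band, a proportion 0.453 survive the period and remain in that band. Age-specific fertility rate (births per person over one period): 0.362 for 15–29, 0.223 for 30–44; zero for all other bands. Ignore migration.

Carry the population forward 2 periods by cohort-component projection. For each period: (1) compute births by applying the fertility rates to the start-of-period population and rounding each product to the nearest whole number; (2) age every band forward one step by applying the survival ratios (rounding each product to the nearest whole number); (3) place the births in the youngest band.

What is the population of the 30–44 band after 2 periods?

1760

[period 1]
Births: 1450 * 0.362 = 525, 1350 * 0.223 = 301 → 826
15–29: 1870 * 0.979 = 1831
30–44: 1450 * 0.961 = 1393
45+: 1350 * 0.937 + 300 * 0.453 = 1265 + 136 = 1401
End of period: [826, 1831, 1393, 1401]
[period 2]
Births: 1831 * 0.362 = 663, 1393 * 0.223 = 311 → 974
15–29: 826 * 0.979 = 809
30–44: 1831 * 0.961 = 1760
45+: 1393 * 0.937 + 1401 * 0.453 = 1305 + 635 = 1940
End of period: [974, 809, 1760, 1940]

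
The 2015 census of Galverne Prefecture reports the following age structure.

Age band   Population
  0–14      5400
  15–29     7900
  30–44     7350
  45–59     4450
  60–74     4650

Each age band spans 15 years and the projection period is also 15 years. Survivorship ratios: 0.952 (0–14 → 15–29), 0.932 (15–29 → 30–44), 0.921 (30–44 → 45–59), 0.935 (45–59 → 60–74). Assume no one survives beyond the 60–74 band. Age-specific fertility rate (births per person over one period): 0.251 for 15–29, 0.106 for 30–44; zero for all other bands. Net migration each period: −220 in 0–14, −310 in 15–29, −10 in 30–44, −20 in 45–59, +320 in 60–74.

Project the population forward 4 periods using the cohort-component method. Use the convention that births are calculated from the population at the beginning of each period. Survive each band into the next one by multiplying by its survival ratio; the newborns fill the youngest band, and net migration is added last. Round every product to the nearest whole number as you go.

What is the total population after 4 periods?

7995

[period 1]
Births: 7900 * 0.251 = 1983 ; 7350 * 0.106 = 779 ⇒ total 2762
15–29: 5400 * 0.952 = 5141
30–44: 7900 * 0.932 = 7363
45–59: 7350 * 0.921 = 6769
60–74: 4450 * 0.935 = 4161
Net migration: 0–14 − 220 → 2542; 15–29 − 310 → 4831; 30–44 − 10 → 7353; 45–59 − 20 → 6749; 60–74 + 320 → 4481
→ [2542, 4831, 7353, 6749, 4481]
[period 2]
Births: 4831 * 0.251 = 1213 ; 7353 * 0.106 = 779 ⇒ total 1992
15–29: 2542 * 0.952 = 2420
30–44: 4831 * 0.932 = 4502
45–59: 7353 * 0.921 = 6772
60–74: 6749 * 0.935 = 6310
Net migration: 0–14 − 220 → 1772; 15–29 − 310 → 2110; 30–44 − 10 → 4492; 45–59 − 20 → 6752; 60–74 + 320 → 6630
→ [1772, 2110, 4492, 6752, 6630]
[period 3]
Births: 2110 * 0.251 = 530 ; 4492 * 0.106 = 476 ⇒ total 1006
15–29: 1772 * 0.952 = 1687
30–44: 2110 * 0.932 = 1967
45–59: 4492 * 0.921 = 4137
60–74: 6752 * 0.935 = 6313
Net migration: 0–14 − 220 → 786; 15–29 − 310 → 1377; 30–44 − 10 → 1957; 45–59 − 20 → 4117; 60–74 + 320 → 6633
→ [786, 1377, 1957, 4117, 6633]
[period 4]
Births: 1377 * 0.251 = 346 ; 1957 * 0.106 = 207 ⇒ total 553
15–29: 786 * 0.952 = 748
30–44: 1377 * 0.932 = 1283
45–59: 1957 * 0.921 = 1802
60–74: 4117 * 0.935 = 3849
Net migration: 0–14 − 220 → 333; 15–29 − 310 → 438; 30–44 − 10 → 1273; 45–59 − 20 → 1782; 60–74 + 320 → 4169
→ [333, 438, 1273, 1782, 4169]
Total after period 4: 333 + 438 + 1273 + 1782 + 4169 = 7995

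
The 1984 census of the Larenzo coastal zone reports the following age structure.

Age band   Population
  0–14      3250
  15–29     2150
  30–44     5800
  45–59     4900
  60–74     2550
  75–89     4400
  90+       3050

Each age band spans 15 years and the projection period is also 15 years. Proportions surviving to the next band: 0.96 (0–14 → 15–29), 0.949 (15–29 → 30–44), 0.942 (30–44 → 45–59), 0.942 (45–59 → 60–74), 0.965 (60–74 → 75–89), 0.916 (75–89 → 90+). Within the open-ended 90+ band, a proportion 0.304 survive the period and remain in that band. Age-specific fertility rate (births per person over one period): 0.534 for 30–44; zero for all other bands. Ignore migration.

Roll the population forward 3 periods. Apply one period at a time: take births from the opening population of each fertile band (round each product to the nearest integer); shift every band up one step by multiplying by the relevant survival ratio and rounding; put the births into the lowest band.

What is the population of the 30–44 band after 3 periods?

2821

[period 1]
Births: 5800 × 0.534 = 3097
15–29: 3250 × 0.96 = 3120
30–44: 2150 × 0.949 = 2040
45–59: 5800 × 0.942 = 5464
60–74: 4900 × 0.942 = 4616
75–89: 2550 × 0.965 = 2461
90+: 4400 × 0.916 + 3050 × 0.304 = 4030 + 927 = 4957
→ [3097, 3120, 2040, 5464, 4616, 2461, 4957]
[period 2]
Births: 2040 × 0.534 = 1089
15–29: 3097 × 0.96 = 2973
30–44: 3120 × 0.949 = 2961
45–59: 2040 × 0.942 = 1922
60–74: 5464 × 0.942 = 5147
75–89: 4616 × 0.965 = 4454
90+: 2461 × 0.916 + 4957 × 0.304 = 2254 + 1507 = 3761
→ [1089, 2973, 2961, 1922, 5147, 4454, 3761]
[period 3]
Births: 2961 × 0.534 = 1581
15–29: 1089 × 0.96 = 1045
30–44: 2973 × 0.949 = 2821
45–59: 2961 × 0.942 = 2789
60–74: 1922 × 0.942 = 1811
75–89: 5147 × 0.965 = 4967
90+: 4454 × 0.916 + 3761 × 0.304 = 4080 + 1143 = 5223
→ [1581, 1045, 2821, 2789, 1811, 4967, 5223]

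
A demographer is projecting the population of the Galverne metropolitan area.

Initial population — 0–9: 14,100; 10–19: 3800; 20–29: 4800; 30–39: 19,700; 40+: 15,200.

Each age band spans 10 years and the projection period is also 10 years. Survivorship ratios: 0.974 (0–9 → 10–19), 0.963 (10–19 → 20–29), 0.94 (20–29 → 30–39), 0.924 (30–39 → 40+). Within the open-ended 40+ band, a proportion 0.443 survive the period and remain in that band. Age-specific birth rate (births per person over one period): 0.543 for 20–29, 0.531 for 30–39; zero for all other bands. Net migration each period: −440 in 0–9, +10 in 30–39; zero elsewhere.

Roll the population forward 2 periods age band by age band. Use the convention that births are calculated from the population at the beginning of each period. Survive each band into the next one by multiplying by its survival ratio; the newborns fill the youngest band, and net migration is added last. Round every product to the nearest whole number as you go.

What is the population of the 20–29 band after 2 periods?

Period 1.
Births: 4800 × 0.543 = 2606  |  19700 × 0.531 = 10461 ⇒ total 13067
10–19: 14100 × 0.974 = 13733
20–29: 3800 × 0.963 = 3659
30–39: 4800 × 0.94 = 4512
40+: 19700 × 0.924 + 15200 × 0.443 = 18203 + 6734 = 24937
Net migration: 0–9 − 440 → 12627; 30–39 + 10 → 4522
Population now: 0–9=12627, 10–19=13733, 20–29=3659, 30–39=4522, 40+=24937
Period 2.
Births: 3659 × 0.543 = 1987  |  4522 × 0.531 = 2401 ⇒ total 4388
10–19: 12627 × 0.974 = 12299
20–29: 13733 × 0.963 = 13225
30–39: 3659 × 0.94 = 3439
40+: 4522 × 0.924 + 24937 × 0.443 = 4178 + 11047 = 15225
Net migration: 0–9 − 440 → 3948; 30–39 + 10 → 3449
Population now: 0–9=3948, 10–19=12299, 20–29=13225, 30–39=3449, 40+=15225

13225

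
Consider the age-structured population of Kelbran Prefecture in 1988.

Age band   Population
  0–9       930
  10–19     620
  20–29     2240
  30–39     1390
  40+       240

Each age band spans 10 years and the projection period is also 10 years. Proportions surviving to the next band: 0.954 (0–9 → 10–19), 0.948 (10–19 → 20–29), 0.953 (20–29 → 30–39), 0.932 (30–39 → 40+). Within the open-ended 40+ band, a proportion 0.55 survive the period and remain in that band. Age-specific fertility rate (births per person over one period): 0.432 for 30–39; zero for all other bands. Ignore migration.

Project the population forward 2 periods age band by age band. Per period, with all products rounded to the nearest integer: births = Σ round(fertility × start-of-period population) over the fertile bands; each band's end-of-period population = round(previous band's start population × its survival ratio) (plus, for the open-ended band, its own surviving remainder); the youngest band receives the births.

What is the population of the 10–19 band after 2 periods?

572

After projecting period 1:
Births: 1390 * 0.432 = 600
10–19: 930 * 0.954 = 887
20–29: 620 * 0.948 = 588
30–39: 2240 * 0.953 = 2135
40+: 1390 * 0.932 + 240 * 0.55 = 1295 + 132 = 1427
→ [600, 887, 588, 2135, 1427]
After projecting period 2:
Births: 2135 * 0.432 = 922
10–19: 600 * 0.954 = 572
20–29: 887 * 0.948 = 841
30–39: 588 * 0.953 = 560
40+: 2135 * 0.932 + 1427 * 0.55 = 1990 + 785 = 2775
→ [922, 572, 841, 560, 2775]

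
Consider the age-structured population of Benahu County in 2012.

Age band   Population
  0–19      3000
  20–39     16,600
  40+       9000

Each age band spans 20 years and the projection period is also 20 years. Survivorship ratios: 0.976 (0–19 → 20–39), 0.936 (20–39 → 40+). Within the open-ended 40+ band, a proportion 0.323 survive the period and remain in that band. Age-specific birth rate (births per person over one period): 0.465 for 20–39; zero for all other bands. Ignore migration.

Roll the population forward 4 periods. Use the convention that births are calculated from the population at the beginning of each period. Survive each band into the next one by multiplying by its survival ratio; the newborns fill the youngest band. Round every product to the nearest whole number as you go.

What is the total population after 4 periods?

After projecting period 1:
Births: 16600 × 0.465 = 7719
20–39: 3000 × 0.976 = 2928
40+: 16600 × 0.936 + 9000 × 0.323 = 15538 + 2907 = 18445
Giving 7719 / 2928 / 18445.
After projecting period 2:
Births: 2928 × 0.465 = 1362
20–39: 7719 × 0.976 = 7534
40+: 2928 × 0.936 + 18445 × 0.323 = 2741 + 5958 = 8699
Giving 1362 / 7534 / 8699.
After projecting period 3:
Births: 7534 × 0.465 = 3503
20–39: 1362 × 0.976 = 1329
40+: 7534 × 0.936 + 8699 × 0.323 = 7052 + 2810 = 9862
Giving 3503 / 1329 / 9862.
After projecting period 4:
Births: 1329 × 0.465 = 618
20–39: 3503 × 0.976 = 3419
40+: 1329 × 0.936 + 9862 × 0.323 = 1244 + 3185 = 4429
Giving 618 / 3419 / 4429.
Total after period 4: 618 + 3419 + 4429 = 8466

8466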